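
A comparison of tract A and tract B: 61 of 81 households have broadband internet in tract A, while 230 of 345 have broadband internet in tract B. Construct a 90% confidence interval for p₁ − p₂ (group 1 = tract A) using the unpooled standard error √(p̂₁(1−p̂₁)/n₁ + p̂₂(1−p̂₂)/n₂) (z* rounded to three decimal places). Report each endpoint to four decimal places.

(-0.0028, 0.1756)

p̂₁ = 0.75309, p̂₂ = 0.66667, so the observed difference is 0.08642.
Unpooled SE = √(p̂₁(1−p̂₁)/n₁ + p̂₂(1−p̂₂)/n₂) = √(0.002295645 + 0.000644122) = 0.054220.
The 90% critical value is z* = 1.645. Margin = 1.645·0.054220 = 0.08919.
CI: 0.08642 ± 0.08919 = (-0.0028, 0.1756).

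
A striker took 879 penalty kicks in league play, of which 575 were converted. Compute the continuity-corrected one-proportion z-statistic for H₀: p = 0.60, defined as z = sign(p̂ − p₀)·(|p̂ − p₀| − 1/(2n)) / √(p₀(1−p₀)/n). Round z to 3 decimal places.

p̂ = 575/879 = 0.65415. p̂ − p₀ = 0.054152.
1/(2n) = 0.000569.
Corrected numerator: |0.054152| − 0.000569 = 0.053583.
Null standard error: √(0.60·0.40/879) = √0.000273038 = 0.016524.
z = (+)0.053583/0.016524 = 3.243.

z = 3.243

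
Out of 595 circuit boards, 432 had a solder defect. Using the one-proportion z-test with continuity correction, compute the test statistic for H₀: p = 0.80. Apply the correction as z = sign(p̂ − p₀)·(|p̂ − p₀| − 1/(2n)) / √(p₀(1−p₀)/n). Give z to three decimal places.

z = -4.458

Sample proportion p̂ = 432/595 = 0.72605. p̂ − p₀ = -0.073950.
Continuity correction 1/(2n) = 1/1190 = 0.000840.
Corrected numerator: |-0.073950| − 0.000840 = 0.073110.
SE₀ = √(0.80·0.20/595) = 0.016398.
z = −0.073110/0.016398 = -4.458.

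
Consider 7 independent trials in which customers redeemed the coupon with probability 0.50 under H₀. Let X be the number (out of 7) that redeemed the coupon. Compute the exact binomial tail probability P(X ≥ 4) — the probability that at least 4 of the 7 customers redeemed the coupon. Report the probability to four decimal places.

P = 0.5000

X ~ Binomial(n=7, p=0.50).
P(X ≥ 4) = C(7,4)·0.50^4·0.50^3 + C(7,5)·0.50^5·0.50^2 + C(7,6)·0.50^6·0.50^1 + C(7,7)·0.50^7·0.50^0.
= 0.273438 + 0.164062 + 0.054688 + 0.007812 = 0.5000.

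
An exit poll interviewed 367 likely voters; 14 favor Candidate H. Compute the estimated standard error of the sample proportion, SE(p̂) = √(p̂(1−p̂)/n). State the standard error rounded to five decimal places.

SE = 0.01000

p̂ = 14/367 = 0.03815.
p̂(1−p̂) = 0.03815·0.96185 = 0.036695.
SE = √(0.036695/367) = √0.000099986 = 0.01000.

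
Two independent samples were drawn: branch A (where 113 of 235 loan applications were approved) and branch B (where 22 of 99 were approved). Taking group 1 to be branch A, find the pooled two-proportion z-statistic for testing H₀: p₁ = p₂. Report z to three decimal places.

p̂₁ = 113/235 = 0.48085, p̂₂ = 22/99 = 0.22222.
Pooling: p̂ = 135/334 = 0.40419.
Pooled SE = √[0.2408208·0.01435633] ≈ 0.058799.
z = 0.25863/0.058799 = 4.399.

z = 4.399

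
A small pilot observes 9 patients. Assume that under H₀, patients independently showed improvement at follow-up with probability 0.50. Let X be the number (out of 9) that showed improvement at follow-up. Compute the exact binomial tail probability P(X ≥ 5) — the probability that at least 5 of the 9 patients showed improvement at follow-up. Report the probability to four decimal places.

P = 0.5000

X ~ Binomial(n=9, p=0.50).
P(X ≥ 5) = Σ_{j=5}^{9} C(9,j)·0.50^j·0.50^{9−j}.
= 0.246094 + 0.164062 + 0.070312 + 0.017578 + 0.001953 = 0.5000.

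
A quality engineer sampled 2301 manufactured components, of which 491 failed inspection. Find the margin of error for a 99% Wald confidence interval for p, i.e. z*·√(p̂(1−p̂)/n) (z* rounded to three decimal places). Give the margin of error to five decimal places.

ME = 0.02200

With x = 491 successes in n = 2301, p̂ = 0.21339.
SE = √(p̂(1−p̂)/n) = √(0.167852/2301) = 0.008541.
The 99% critical value is z* = 2.576.
So ME = 0.02200.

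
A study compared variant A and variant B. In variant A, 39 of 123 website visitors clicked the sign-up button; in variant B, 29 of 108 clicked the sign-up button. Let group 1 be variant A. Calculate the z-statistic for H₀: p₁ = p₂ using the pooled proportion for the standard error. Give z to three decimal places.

Sample proportions: p̂₁ = 39/123 = 0.31707 and p̂₂ = 29/108 = 0.26852.
Pooled p̂ = (39+29)/(123+108) = 68/231 = 0.29437.
Pooled SE = √[0.2077172·0.01738934] ≈ 0.060100.
z = (p̂₁ − p̂₂)/SE = (0.31707 − 0.26852)/0.060100 = 0.04855/0.060100 = 0.808.

z = 0.808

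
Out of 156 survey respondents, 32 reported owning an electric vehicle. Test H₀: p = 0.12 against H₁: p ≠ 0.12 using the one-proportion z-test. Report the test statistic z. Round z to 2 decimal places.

Sample proportion p̂ = 32/156 = 0.20513.
Null standard error: √(0.12·0.88/156) = √0.000676923 = 0.026018.
z = (p̂ − p₀)/SE = (0.20513 − 0.12)/0.026018 = 3.27.

z = 3.27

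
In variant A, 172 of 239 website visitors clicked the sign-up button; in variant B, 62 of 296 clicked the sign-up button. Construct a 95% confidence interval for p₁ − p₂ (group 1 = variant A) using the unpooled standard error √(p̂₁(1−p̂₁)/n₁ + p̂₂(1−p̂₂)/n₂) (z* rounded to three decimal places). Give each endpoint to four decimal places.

p̂₁ = 0.71967, p̂₂ = 0.20946, so the observed difference is 0.51021.
SE = √(0.000844130 + 0.000559413) = √0.001403543 = 0.037464.
The 95% critical value is z* = 1.960. Margin = 1.960·0.037464 = 0.07343.
So the interval runs from 0.4368 to 0.5836.

(0.4368, 0.5836)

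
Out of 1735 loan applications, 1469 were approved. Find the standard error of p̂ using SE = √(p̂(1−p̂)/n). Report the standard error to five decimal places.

SE = 0.00865

The sample proportion is 1469/1735 = 0.84669.
p̂(1−p̂) = 0.129806.
SE = √(0.129806/1735) = √0.000074816 = 0.00865.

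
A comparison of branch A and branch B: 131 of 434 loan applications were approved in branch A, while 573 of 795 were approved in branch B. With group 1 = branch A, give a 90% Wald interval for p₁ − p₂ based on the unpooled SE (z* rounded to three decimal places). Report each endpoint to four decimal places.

p̂₁ = 0.30184, p̂₂ = 0.72075, so the observed difference is -0.41891.
SE = √(0.000485562 + 0.000253166) = √0.000738728 = 0.027180.
For 90% confidence, z* = 1.645. Margin of error = 0.04471.
So the interval runs from -0.4636 to -0.3742.

(-0.4636, -0.3742)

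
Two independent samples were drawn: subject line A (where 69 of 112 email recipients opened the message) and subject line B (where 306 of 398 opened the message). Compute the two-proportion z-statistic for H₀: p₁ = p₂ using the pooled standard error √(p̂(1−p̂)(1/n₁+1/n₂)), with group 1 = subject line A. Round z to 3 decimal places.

z = -3.237

p̂₁ = 69/112 = 0.61607, p̂₂ = 306/398 = 0.76884.
Pooling: p̂ = 375/510 = 0.73529.
SE = √[p̂(1−p̂)(1/n₁+1/n₂)] = √[0.73529·0.26471·(1/112+1/398)] ≈ 0.047190.
z = (p̂₁ − p̂₂)/SE = (0.61607 − 0.76884)/0.047190 = -0.15277/0.047190 = -3.237.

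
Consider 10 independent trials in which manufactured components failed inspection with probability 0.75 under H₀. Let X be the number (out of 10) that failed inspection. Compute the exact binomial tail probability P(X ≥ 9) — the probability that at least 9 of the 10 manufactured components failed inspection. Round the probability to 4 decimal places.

P = 0.2440

X is binomial with n = 10 and p = 0.75.
P(X ≥ 9) = C(10,9)·0.75^9·0.25^1 + C(10,10)·0.75^10·0.25^0.
= 0.187712 + 0.056314 = 0.2440.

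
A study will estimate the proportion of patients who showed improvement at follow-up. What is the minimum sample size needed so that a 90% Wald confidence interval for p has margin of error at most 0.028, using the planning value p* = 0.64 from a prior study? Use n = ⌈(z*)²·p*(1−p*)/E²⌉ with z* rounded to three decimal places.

For 90% confidence, z* = 1.645.
p*(1−p*) = 0.64·0.36 = 0.2304.
(z*)²·p*(1−p*)/E² = 2.706025·0.2304/0.000784 = 795.240.
⌈795.240⌉ = 796.

n = 796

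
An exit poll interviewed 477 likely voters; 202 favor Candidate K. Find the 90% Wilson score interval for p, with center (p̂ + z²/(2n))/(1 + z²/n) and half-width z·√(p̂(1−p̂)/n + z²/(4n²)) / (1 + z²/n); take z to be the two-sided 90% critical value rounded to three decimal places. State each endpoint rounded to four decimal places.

p̂ = 202/477 = 0.42348; z = 1.645, so z² = 2.706025.
Denominator 1 + z²/n = 1 + 2.706025/477 = 1.005673.
Adjusted center: (0.42348 + z²/(2n))/1.005673 = 0.42391.
Radicand: p̂(1−p̂)/n + z²/(4n²) = 0.000511834 + 0.000002973 = 0.000514807.
Half-width = 1.645·√0.000514807/1.005673 = 0.03711.
CI: 0.42391 ± 0.03711 = (0.3868, 0.4610).

(0.3868, 0.4610)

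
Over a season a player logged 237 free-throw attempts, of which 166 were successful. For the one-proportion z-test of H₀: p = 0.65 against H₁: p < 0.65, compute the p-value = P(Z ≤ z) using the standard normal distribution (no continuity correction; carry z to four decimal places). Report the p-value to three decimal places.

p-value = 0.948

Sample proportion p̂ = 166/237 = 0.70042.
SE₀ = √(0.65·0.35/237) = 0.030983.
Test statistic (full precision, shown to 4 dp): z = (166/237 − 0.65)/SE₀ ≈ 1.6274.
p-value = P(Z ≤ z) with z = 1.6274 → 0.948.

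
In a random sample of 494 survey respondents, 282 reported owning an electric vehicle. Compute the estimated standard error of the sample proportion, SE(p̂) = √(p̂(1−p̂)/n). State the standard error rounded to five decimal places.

p̂ = 282/494 = 0.57085.
p̂(1−p̂) = 0.244980.
Dividing by n and taking the root: √0.000495911 = 0.02227.

SE = 0.02227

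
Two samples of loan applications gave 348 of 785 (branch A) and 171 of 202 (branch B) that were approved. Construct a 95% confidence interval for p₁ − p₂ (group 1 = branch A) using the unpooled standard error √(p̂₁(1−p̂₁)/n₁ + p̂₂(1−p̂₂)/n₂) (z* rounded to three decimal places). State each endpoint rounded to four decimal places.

p̂₁ = 0.44331, p̂₂ = 0.84653, so the observed difference is -0.40322.
SE = √(0.000314378 + 0.000643137) = √0.000957515 = 0.030944.
The 95% critical value is z* = 1.960. Margin of error = 0.06065.
So the interval runs from -0.4639 to -0.3426.

(-0.4639, -0.3426)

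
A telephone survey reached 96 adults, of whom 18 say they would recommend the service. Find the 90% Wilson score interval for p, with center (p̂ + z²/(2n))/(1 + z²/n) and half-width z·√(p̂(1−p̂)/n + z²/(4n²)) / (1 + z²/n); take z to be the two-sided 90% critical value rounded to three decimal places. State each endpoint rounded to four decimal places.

(0.1309, 0.2613)

Here p̂ = 18/96 = 0.18750 and z = 1.645 (z² = 2.706025).
Denominator 1 + z²/n = 1 + 2.706025/96 = 1.028188.
Adjusted center: (0.18750 + z²/(2n))/1.028188 = 0.19607.
Radicand: p̂(1−p̂)/n + z²/(4n²) = 0.001586914 + 0.000073406 = 0.001660320.
Half-width = z·√(radicand)/denom = 1.645·0.040747/1.028188 = 0.06519.
CI: 0.19607 ± 0.06519 = (0.1309, 0.2613).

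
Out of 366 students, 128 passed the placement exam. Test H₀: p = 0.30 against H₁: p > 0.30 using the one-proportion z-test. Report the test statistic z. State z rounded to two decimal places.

Sample proportion p̂ = 128/366 = 0.34973.
Null standard error: √(0.30·0.70/366) = √0.000573770 = 0.023954.
Test statistic: z = 0.04973/0.023954 = 2.08.

z = 2.08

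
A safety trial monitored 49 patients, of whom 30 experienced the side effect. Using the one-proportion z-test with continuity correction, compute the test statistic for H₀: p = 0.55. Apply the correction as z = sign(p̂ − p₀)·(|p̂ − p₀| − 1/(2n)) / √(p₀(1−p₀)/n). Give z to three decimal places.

The sample proportion is 30/49 = 0.61224. p̂ − p₀ = 0.062245.
Continuity correction 1/(2n) = 1/98 = 0.010204.
Corrected numerator: |0.062245| − 0.010204 = 0.052041.
Null standard error: √(0.55·0.45/49) = √0.005051020 = 0.071071.
z = +0.052041/0.071071 = 0.732.

z = 0.732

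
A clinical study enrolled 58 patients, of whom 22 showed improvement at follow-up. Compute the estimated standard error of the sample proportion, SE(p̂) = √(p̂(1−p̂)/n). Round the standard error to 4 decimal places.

SE = 0.0637

With x = 22 successes in n = 58, p̂ = 0.37931.
p̂(1−p̂) = 0.37931·0.62069 = 0.235434.
SE = √(0.235434/58) = 0.0637.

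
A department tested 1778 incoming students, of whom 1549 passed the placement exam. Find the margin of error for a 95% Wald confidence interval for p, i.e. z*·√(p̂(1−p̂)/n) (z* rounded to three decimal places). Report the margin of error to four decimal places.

With x = 1549 successes in n = 1778, p̂ = 0.87120.
Standard error of p̂: √(0.112208/1778) = √0.000063109 = 0.007944.
For 95% confidence, z* = 1.960.
Margin of error = z*·SE = 1.960 × 0.007944 = 0.0156.

ME = 0.0156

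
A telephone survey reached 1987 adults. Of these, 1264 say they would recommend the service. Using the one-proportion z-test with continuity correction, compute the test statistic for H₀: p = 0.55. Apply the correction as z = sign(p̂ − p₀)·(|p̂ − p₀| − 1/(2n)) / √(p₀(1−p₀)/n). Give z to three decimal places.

The sample proportion is 1264/1987 = 0.63613. p̂ − p₀ = 0.086135.
Continuity correction 1/(2n) = 1/3974 = 0.000252.
Corrected numerator: |0.086135| − 0.000252 = 0.085883.
SE₀ = √(0.55·0.45/1987) = 0.011161.
z = +0.085883/0.011161 = 7.695.

z = 7.695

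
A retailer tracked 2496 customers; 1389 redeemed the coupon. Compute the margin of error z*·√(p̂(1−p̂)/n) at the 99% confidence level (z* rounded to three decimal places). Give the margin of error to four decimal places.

p̂ = 1389/2496 = 0.55649.
SE = √(p̂(1−p̂)/n) = √(0.246809/2496) = 0.009944.
For 99% confidence, z* = 2.576.
So ME = 0.0256.

ME = 0.0256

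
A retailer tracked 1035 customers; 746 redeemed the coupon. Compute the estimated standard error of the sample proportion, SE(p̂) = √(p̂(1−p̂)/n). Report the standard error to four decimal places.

With x = 746 successes in n = 1035, p̂ = 0.72077.
p̂(1−p̂) = 0.201261.
SE = √(0.201261/1035) = 0.0139.

SE = 0.0139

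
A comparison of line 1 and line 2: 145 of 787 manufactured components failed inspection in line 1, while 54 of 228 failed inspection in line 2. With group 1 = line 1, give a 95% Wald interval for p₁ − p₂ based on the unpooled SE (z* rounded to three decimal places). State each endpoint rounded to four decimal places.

(-0.1141, 0.0089)

p̂₁ = 0.18424, p̂₂ = 0.23684, so the observed difference is -0.05260.
SE = √(0.000190976 + 0.000792754) = √0.000983730 = 0.031364.
For 95% confidence, z* = 1.960. Margin = 1.960·0.031364 = 0.06147.
Interval: -0.05260 ± 0.06147 → (-0.1141, 0.0089).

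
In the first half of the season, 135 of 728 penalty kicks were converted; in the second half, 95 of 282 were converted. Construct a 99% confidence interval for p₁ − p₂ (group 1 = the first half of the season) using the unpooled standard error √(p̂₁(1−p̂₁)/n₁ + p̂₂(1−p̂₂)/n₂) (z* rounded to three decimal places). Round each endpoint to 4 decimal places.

p̂₁ = 135/728 = 0.18544, p̂₂ = 95/282 = 0.33688; p̂₁ − p̂₂ = -0.15144.
Unpooled SE = √(p̂₁(1−p̂₁)/n₁ + p̂₂(1−p̂₂)/n₂) = √(0.000207489 + 0.000792169) = 0.031617.
The 99% critical value is z* = 2.576. Margin = 2.576·0.031617 = 0.08145.
So the interval runs from -0.2329 to -0.0700.

(-0.2329, -0.0700)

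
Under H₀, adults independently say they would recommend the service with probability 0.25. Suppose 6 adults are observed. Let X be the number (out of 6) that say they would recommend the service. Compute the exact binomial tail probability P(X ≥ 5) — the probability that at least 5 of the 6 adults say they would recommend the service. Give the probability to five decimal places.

P = 0.00464

X is binomial with n = 6 and p = 0.25.
P(X ≥ 5) = C(6,5)·0.25^5·0.75^1 + C(6,6)·0.25^6·0.75^0.
= 0.004395 + 0.000244 = 0.00464.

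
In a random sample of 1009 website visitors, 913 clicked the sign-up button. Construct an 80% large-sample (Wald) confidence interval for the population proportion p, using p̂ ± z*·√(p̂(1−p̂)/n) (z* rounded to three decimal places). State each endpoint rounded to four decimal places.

p̂ = 913/1009 = 0.90486.
SE(p̂) = √(0.90486·0.09514/1009) = 0.009237.
z* = 1.282 at the 80% level.
Margin = 1.282·0.009237 = 0.01184.
Interval: 0.90486 ± 0.01184 → (0.8930, 0.9167).

(0.8930, 0.9167)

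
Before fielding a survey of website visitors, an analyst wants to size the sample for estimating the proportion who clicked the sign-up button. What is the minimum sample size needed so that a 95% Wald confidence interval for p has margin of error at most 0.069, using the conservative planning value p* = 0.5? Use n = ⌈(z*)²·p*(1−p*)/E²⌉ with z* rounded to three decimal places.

The 95% critical value is z* = 1.960.
p*(1−p*) = 0.50·0.50 = 0.2500.
(z*)²·p*(1−p*)/E² = 3.841600·0.2500/0.004761 = 201.722.
⌈201.722⌉ = 202.

n = 202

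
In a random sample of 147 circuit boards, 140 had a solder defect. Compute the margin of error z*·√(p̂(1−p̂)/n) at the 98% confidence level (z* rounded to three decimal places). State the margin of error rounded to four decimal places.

p̂ = 140/147 = 0.95238.
SE(p̂) = √(0.95238·0.04762/147) = 0.017565.
For 98% confidence, z* = 2.326.
Margin of error = z*·SE = 2.326 × 0.017565 = 0.0409.

ME = 0.0409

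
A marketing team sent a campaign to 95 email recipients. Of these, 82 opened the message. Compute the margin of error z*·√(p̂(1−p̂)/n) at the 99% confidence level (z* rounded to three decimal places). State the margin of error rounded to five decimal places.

ME = 0.09083

The sample proportion is 82/95 = 0.86316.
SE = √(p̂(1−p̂)/n) = √(0.118116/95) = 0.035261.
For 99% confidence, z* = 2.576.
ME = 2.576·0.035261 = 0.09083.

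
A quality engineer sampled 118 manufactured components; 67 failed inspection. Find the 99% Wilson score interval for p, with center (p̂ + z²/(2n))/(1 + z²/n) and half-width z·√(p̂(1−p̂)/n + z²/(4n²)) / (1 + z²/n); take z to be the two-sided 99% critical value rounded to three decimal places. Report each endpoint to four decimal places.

(0.4498, 0.6785)

Here p̂ = 67/118 = 0.56780 and z = 2.576 (z² = 6.635776).
1 + z²/n = 1.056235.
Adjusted center: (0.56780 + z²/(2n))/1.056235 = 0.56419.
Radicand: p̂(1−p̂)/n + z²/(4n²) = 0.002079692 + 0.000119143 = 0.002198835.
Half-width = 2.576·√0.002198835/1.056235 = 0.11436.
Interval: 0.56419 ± 0.11436 → (0.4498, 0.6785).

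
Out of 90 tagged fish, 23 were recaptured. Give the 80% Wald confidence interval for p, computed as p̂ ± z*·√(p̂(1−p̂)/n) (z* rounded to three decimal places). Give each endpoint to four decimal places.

The sample proportion is 23/90 = 0.25556.
Standard error of p̂: √(0.190247/90) = √0.002113855 = 0.045977.
z* = 1.282 at the 80% level.
Margin of error: 1.282 × 0.045977 = 0.05894.
Interval: 0.25556 ± 0.05894 → (0.1966, 0.3145).

(0.1966, 0.3145)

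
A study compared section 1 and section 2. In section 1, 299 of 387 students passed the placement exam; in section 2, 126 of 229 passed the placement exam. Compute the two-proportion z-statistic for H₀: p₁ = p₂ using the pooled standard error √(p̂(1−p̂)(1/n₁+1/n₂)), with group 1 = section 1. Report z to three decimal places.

Sample proportions: p̂₁ = 299/387 = 0.77261 and p̂₂ = 126/229 = 0.55022.
Pooling: p̂ = 425/616 = 0.68994.
Pooled SE = √[0.2139247·0.00695079] ≈ 0.038561.
z = (p̂₁ − p̂₂)/SE = (0.77261 − 0.55022)/0.038561 = 0.22239/0.038561 = 5.767.

z = 5.767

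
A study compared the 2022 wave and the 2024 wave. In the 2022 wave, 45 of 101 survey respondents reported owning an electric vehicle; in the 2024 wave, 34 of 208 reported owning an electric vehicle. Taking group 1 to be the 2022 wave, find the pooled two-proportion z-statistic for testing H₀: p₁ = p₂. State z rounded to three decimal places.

z = 5.332

p̂₁ = 45/101 = 0.44554, p̂₂ = 34/208 = 0.16346.
Pooled p̂ = (45+34)/(101+208) = 79/309 = 0.25566.
SE = √[p̂(1−p̂)(1/n₁+1/n₂)] = √[0.25566·0.74434·(1/101+1/208)] ≈ 0.052906.
z = 0.28208/0.052906 = 5.332.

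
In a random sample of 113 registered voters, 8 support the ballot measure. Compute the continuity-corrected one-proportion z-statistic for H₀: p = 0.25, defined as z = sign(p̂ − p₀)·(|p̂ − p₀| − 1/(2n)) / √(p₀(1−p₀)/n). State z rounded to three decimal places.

The sample proportion is 8/113 = 0.07080. p̂ − p₀ = -0.179204.
Continuity correction 1/(2n) = 1/226 = 0.004425.
Corrected numerator: |-0.179204| − 0.004425 = 0.174779.
SE₀ = √(0.25·0.75/113) = 0.040734.
z = −0.174779/0.040734 = -4.291.

z = -4.291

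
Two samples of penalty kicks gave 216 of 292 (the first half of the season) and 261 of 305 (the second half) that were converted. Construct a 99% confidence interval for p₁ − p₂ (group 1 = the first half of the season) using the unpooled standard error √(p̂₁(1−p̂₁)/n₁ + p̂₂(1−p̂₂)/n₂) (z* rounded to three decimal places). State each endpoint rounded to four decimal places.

p̂₁ = 0.73973, p̂₂ = 0.85574, so the observed difference is -0.11601.
SE = √(0.000659354 + 0.000404756) = √0.001064110 = 0.032621.
For 99% confidence, z* = 2.576. Margin = 2.576·0.032621 = 0.08403.
CI: -0.11601 ± 0.08403 = (-0.2000, -0.0320).

(-0.2000, -0.0320)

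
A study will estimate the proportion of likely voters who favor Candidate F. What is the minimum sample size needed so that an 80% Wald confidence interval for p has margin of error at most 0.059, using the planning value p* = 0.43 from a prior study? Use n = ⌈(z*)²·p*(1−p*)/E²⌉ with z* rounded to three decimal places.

For 80% confidence, z* = 1.282.
p*(1−p*) = 0.2451.
Required n before rounding: 1.643524 × 0.2451 / 0.059² = 115.722.
Rounding up, n = 116.

n = 116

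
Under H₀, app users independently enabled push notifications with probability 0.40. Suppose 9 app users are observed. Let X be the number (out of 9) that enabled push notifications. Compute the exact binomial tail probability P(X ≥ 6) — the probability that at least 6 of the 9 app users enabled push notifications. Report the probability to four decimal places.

P = 0.0994

X is binomial with n = 9 and p = 0.40.
P(X ≥ 6) = C(9,6)·0.40^6·0.60^3 + C(9,7)·0.40^7·0.60^2 + C(9,8)·0.40^8·0.60^1 + C(9,9)·0.40^9·0.60^0.
= 0.074318 + 0.021234 + 0.003539 + 0.000262 = 0.0994.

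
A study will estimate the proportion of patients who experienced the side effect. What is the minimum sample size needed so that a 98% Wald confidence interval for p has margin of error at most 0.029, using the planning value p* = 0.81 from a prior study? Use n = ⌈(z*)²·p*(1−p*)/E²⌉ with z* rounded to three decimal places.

n = 991

For 98% confidence, z* = 2.326.
p*(1−p*) = 0.1539.
(z*)²·p*(1−p*)/E² = 5.410276·0.1539/0.000841 = 990.061.
Rounding up, n = 991.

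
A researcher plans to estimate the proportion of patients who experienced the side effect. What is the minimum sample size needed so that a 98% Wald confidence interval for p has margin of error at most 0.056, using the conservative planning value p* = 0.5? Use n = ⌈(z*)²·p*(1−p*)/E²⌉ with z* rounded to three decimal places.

n = 432

The 98% critical value is z* = 2.326.
p*(1−p*) = 0.2500.
Required n before rounding: 5.410276 × 0.2500 / 0.056² = 431.304.
Rounding up, n = 432.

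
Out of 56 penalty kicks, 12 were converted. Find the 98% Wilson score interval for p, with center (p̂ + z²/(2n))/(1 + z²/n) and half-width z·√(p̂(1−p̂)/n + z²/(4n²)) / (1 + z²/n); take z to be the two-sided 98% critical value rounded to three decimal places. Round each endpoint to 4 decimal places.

(0.1151, 0.3638)

Here p̂ = 12/56 = 0.21429 and z = 2.326 (z² = 5.410276).
1 + z²/n = 1.096612.
Adjusted center: (0.21429 + z²/(2n))/1.096612 = 0.23946.
Radicand: p̂(1−p̂)/n + z²/(4n²) = 0.003006560 + 0.000431304 = 0.003437864.
Half-width = z·√(radicand)/denom = 2.326·0.058633/1.096612 = 0.12437.
CI: 0.23946 ± 0.12437 = (0.1151, 0.3638).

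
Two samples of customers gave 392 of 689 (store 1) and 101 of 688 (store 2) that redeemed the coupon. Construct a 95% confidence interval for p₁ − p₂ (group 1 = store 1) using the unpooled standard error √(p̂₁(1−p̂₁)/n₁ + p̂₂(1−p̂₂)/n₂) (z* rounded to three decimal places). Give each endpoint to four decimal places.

(0.3767, 0.4676)

p̂₁ = 0.56894, p̂₂ = 0.14680, so the observed difference is 0.42214.
Unpooled SE = √(p̂₁(1−p̂₁)/n₁ + p̂₂(1−p̂₂)/n₂) = √(0.000355947 + 0.000182051) = 0.023195.
The 95% critical value is z* = 1.960. Margin of error = 0.04546.
Interval: 0.42214 ± 0.04546 → (0.3767, 0.4676).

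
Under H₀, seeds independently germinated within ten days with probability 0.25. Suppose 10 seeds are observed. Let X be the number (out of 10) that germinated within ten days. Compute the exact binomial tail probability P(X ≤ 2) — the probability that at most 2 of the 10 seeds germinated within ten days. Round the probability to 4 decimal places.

P = 0.5256

X is binomial with n = 10 and p = 0.25.
P(X ≤ 2) = C(10,0)·0.25^0·0.75^10 + C(10,1)·0.25^1·0.75^9 + C(10,2)·0.25^2·0.75^8.
= 0.056314 + 0.187712 + 0.281568 = 0.5256.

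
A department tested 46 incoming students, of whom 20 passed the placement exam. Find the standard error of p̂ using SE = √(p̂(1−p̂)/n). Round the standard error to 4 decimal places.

Sample proportion p̂ = 20/46 = 0.43478.
p̂(1−p̂) = 0.43478·0.56522 = 0.245746.
SE = √(0.245746/46) = 0.0731.

SE = 0.0731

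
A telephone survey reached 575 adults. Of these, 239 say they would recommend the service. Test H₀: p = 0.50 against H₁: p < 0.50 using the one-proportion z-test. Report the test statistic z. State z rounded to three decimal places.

z = -4.045

With x = 239 successes in n = 575, p̂ = 0.41565.
Under H₀, SE = √(p₀(1−p₀)/n) = √(0.50·0.50/575) = √0.000434783 = 0.020851.
Test statistic: z = -0.08435/0.020851 = -4.045.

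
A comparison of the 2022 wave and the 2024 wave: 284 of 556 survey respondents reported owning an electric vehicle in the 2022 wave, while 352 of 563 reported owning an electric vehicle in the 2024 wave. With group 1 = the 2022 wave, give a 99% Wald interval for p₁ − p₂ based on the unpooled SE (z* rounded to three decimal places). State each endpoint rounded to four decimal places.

(-0.1902, -0.0386)

p̂₁ = 284/556 = 0.51079, p̂₂ = 352/563 = 0.62522; p̂₁ − p̂₂ = -0.11443.
Unpooled SE = √(p̂₁(1−p̂₁)/n₁ + p̂₂(1−p̂₂)/n₂) = √(0.000449431 + 0.000416198) = 0.029422.
z* = 2.576 at the 99% level. Margin = 2.576·0.029422 = 0.07579.
Interval: -0.11443 ± 0.07579 → (-0.1902, -0.0386).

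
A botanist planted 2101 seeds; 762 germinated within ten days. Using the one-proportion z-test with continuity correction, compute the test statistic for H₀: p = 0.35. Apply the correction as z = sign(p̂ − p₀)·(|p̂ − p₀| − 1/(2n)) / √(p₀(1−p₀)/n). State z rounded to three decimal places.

z = 1.196

The sample proportion is 762/2101 = 0.36268. p̂ − p₀ = 0.012684.
Continuity correction 1/(2n) = 1/4202 = 0.000238.
Corrected numerator: |0.012684| − 0.000238 = 0.012446.
SE₀ = √(0.35·0.65/2101) = 0.010406.
z = +0.012446/0.010406 = 1.196.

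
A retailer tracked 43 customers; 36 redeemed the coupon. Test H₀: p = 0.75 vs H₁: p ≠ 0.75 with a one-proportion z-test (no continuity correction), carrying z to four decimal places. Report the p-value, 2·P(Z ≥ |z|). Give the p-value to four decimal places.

p-value = 0.1866

Sample proportion p̂ = 36/43 = 0.83721.
Null standard error: √(0.75·0.25/43) = √0.004360465 = 0.066034.
z = (p̂ − p₀)/SE = (36/43 − 0.75)/0.066034 ≈ 1.3207.
p-value = 2·P(Z ≥ |z|) with z = 1.3207 → 0.1866.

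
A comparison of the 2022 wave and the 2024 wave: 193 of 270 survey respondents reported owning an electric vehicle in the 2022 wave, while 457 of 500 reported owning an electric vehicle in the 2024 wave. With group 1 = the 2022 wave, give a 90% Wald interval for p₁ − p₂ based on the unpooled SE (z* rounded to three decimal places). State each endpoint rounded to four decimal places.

(-0.2489, -0.1495)

p̂₁ = 0.71481, p̂₂ = 0.91400, so the observed difference is -0.19919.
SE = √(0.000755017 + 0.000157208) = √0.000912225 = 0.030203.
For 90% confidence, z* = 1.645. Margin of error = 0.04968.
So the interval runs from -0.2489 to -0.1495.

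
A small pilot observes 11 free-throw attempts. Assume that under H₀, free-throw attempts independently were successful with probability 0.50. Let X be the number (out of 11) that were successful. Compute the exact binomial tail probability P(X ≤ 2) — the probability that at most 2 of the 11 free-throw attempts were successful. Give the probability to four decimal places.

P = 0.0327

X ~ Binomial(n=11, p=0.50).
P(X ≤ 2) = C(11,0)·0.50^0·0.50^11 + C(11,1)·0.50^1·0.50^10 + C(11,2)·0.50^2·0.50^9.
= 0.000488 + 0.005371 + 0.026855 = 0.0327.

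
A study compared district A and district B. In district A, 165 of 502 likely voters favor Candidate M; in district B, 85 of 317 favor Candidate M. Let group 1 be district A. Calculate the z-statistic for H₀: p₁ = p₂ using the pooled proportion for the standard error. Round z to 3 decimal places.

Sample proportions: p̂₁ = 165/502 = 0.32869 and p̂₂ = 85/317 = 0.26814.
Pooled p̂ = (165+85)/(502+317) = 250/819 = 0.30525.
SE = √[p̂(1−p̂)(1/n₁+1/n₂)] = √[0.30525·0.69475·(1/502+1/317)] ≈ 0.033037.
z = (p̂₁ − p̂₂)/SE = (0.32869 − 0.26814)/0.033037 = 0.06055/0.033037 = 1.833.

z = 1.833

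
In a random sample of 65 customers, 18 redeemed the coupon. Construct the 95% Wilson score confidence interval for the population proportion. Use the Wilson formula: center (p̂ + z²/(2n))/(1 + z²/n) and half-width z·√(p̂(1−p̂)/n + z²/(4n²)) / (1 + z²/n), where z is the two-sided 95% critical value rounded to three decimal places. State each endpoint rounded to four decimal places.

(0.1829, 0.3958)

p̂ = 18/65 = 0.27692; z = 1.960, so z² = 3.841600.
1 + z²/n = 1.059102.
Adjusted center: (0.27692 + z²/(2n))/1.059102 = 0.28937.
Radicand: p̂(1−p̂)/n + z²/(4n²) = 0.003080564 + 0.000227314 = 0.003307878.
Half-width = 1.960·√0.003307878/1.059102 = 0.10644.
So the interval runs from 0.1829 to 0.3958.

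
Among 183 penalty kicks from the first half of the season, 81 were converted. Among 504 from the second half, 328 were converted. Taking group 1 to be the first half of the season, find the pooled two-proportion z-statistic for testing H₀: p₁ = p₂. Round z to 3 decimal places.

p̂₁ = 81/183 = 0.44262, p̂₂ = 328/504 = 0.65079.
Pooling: p̂ = 409/687 = 0.59534.
SE = √[p̂(1−p̂)(1/n₁+1/n₂)] = √[0.59534·0.40466·(1/183+1/504)] ≈ 0.042361.
z = (p̂₁ − p̂₂)/SE = (0.44262 − 0.65079)/0.042361 = -0.20817/0.042361 = -4.914.

z = -4.914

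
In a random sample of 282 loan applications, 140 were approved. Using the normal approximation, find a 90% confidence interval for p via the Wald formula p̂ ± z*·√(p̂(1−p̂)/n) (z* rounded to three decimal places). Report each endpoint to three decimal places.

(0.447, 0.545)

The sample proportion is 140/282 = 0.49645.
SE(p̂) = √(0.49645·0.50355/282) = 0.029774.
z* = 1.645 at the 90% level.
Margin of error: 1.645 × 0.029774 = 0.04898.
So the interval runs from 0.447 to 0.545.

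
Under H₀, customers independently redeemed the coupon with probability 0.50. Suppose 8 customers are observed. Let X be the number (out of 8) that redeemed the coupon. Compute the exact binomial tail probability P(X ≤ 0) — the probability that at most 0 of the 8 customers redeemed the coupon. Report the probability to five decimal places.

X is binomial with n = 8 and p = 0.50.
P(X ≤ 0) = C(8,0)·0.50^0·0.50^8.
= 0.003906 = 0.00391.

P = 0.00391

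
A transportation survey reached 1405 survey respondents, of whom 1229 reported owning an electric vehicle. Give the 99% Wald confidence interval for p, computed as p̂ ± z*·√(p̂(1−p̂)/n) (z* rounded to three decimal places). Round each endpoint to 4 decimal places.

The sample proportion is 1229/1405 = 0.87473.
SE = √(p̂(1−p̂)/n) = √(0.109575/1405) = 0.008831.
For 99% confidence, z* = 2.576.
Margin = 2.576·0.008831 = 0.02275.
Interval: 0.87473 ± 0.02275 → (0.8520, 0.8975).

(0.8520, 0.8975)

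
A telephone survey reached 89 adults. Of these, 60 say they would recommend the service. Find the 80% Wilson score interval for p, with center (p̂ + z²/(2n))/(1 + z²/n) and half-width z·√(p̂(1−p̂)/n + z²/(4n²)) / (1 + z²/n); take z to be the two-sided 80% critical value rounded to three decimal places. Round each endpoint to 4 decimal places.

(0.6078, 0.7342)

Here p̂ = 60/89 = 0.67416 and z = 1.282 (z² = 1.643524).
Denominator 1 + z²/n = 1 + 1.643524/89 = 1.018467.
Adjusted center: (0.67416 + z²/(2n))/1.018467 = 0.67100.
Radicand: p̂(1−p̂)/n + z²/(4n²) = 0.002468194 + 0.000051872 = 0.002520066.
Half-width = 1.282·√0.002520066/1.018467 = 0.06319.
Interval: 0.67100 ± 0.06319 → (0.6078, 0.7342).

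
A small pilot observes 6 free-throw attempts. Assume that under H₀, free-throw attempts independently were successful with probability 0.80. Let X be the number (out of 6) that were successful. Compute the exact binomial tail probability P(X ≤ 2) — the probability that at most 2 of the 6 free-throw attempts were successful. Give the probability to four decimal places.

P = 0.0170

X ~ Binomial(n=6, p=0.80).
P(X ≤ 2) = C(6,0)·0.80^0·0.20^6 + C(6,1)·0.80^1·0.20^5 + C(6,2)·0.80^2·0.20^4.
= 0.000064 + 0.001536 + 0.015360 = 0.0170.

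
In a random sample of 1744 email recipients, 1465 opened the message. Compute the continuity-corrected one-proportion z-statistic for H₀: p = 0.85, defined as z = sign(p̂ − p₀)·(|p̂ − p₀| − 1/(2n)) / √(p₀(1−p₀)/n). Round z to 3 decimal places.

Sample proportion p̂ = 1465/1744 = 0.84002. p̂ − p₀ = -0.009977.
1/(2n) = 0.000287.
Corrected numerator: |-0.009977| − 0.000287 = 0.009690.
SE₀ = √(0.85·0.15/1744) = 0.008550.
z = −0.009690/0.008550 = -1.133.

z = -1.133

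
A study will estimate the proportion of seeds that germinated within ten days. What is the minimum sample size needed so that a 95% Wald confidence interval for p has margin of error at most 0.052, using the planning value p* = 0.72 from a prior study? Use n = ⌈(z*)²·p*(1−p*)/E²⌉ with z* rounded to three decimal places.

z* = 1.960 at the 95% level.
p*(1−p*) = 0.72·0.28 = 0.2016.
Required n before rounding: 3.841600 × 0.2016 / 0.052² = 286.415.
⌈286.415⌉ = 287.

n = 287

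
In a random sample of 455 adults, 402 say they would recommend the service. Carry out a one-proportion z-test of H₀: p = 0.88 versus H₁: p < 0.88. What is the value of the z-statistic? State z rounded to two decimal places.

z = 0.23

Sample proportion p̂ = 402/455 = 0.88352.
SE₀ = √(0.88·0.12/455) = 0.015234.
z = (0.88352 − 0.88)/0.015234 = 0.00352/0.015234 = 0.23.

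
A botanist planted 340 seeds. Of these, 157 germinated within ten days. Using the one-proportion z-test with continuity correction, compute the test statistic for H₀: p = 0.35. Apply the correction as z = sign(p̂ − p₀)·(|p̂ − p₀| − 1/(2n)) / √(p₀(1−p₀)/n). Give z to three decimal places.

z = 4.264

Sample proportion p̂ = 157/340 = 0.46176. p̂ − p₀ = 0.111765.
1/(2n) = 0.001471.
Corrected numerator: |0.111765| − 0.001471 = 0.110294.
Under H₀, SE = √(p₀(1−p₀)/n) = √(0.35·0.65/340) = √0.000669118 = 0.025867.
z = (+)0.110294/0.025867 = 4.264.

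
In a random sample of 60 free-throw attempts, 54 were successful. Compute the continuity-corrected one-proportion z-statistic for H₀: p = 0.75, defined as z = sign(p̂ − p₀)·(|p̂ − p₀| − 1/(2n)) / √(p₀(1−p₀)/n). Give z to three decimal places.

p̂ = 54/60 = 0.90000. p̂ − p₀ = 0.150000.
1/(2n) = 0.008333.
Corrected numerator: |0.150000| − 0.008333 = 0.141667.
Null standard error: √(0.75·0.25/60) = √0.003125000 = 0.055902.
z = (+)0.141667/0.055902 = 2.534.

z = 2.534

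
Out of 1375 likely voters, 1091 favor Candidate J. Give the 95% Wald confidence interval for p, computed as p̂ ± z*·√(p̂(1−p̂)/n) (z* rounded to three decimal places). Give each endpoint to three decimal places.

The sample proportion is 1091/1375 = 0.79345.
Standard error of p̂: √(0.163884/1375) = √0.000119189 = 0.010917.
For 95% confidence, z* = 1.960.
Margin of error: 1.960 × 0.010917 = 0.02140.
So the interval runs from 0.772 to 0.815.

(0.772, 0.815)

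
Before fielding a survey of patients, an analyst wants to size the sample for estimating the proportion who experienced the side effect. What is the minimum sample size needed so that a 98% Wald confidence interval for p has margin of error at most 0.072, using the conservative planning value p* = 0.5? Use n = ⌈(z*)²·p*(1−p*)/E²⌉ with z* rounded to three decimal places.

The 98% critical value is z* = 2.326.
p*(1−p*) = 0.2500.
(z*)²·p*(1−p*)/E² = 5.410276·0.2500/0.005184 = 260.912.
Rounding up, n = 261.

n = 261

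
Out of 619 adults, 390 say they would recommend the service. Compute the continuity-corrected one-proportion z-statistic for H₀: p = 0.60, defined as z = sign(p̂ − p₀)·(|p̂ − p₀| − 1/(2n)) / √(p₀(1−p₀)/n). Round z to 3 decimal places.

z = 1.485

Sample proportion p̂ = 390/619 = 0.63005. p̂ − p₀ = 0.030048.
Continuity correction 1/(2n) = 1/1238 = 0.000808.
Corrected numerator: |0.030048| − 0.000808 = 0.029240.
Null standard error: √(0.60·0.40/619) = √0.000387722 = 0.019691.
z = (+)0.029240/0.019691 = 1.485.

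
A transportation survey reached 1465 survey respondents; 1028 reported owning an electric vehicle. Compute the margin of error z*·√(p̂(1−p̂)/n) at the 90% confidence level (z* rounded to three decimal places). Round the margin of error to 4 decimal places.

p̂ = 1028/1465 = 0.70171.
Standard error of p̂: √(0.209314/1465) = √0.000142877 = 0.011953.
z* = 1.645 at the 90% level.
So ME = 0.0197.

ME = 0.0197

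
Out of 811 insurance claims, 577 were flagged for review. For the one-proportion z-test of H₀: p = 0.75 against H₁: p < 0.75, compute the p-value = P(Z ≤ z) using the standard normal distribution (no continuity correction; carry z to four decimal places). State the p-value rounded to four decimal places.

p-value = 0.0056

With x = 577 successes in n = 811, p̂ = 0.71147.
Under H₀, SE = √(p₀(1−p₀)/n) = √(0.75·0.25/811) = √0.000231196 = 0.015205.
z = (p̂ − p₀)/SE = (577/811 − 0.75)/0.015205 ≈ -2.5342.
p-value = P(Z ≤ z) with z = -2.5342 → 0.0056.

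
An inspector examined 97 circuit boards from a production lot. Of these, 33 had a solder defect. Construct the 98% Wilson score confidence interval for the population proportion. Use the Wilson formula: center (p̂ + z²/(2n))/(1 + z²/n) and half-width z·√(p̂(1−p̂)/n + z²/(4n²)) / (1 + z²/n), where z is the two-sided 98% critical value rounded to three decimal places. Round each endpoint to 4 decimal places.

(0.2394, 0.4579)

Here p̂ = 33/97 = 0.34021 and z = 2.326 (z² = 5.410276).
Denominator 1 + z²/n = 1 + 5.410276/97 = 1.055776.
Adjusted center: (0.34021 + z²/(2n))/1.055776 = 0.34865.
Radicand: p̂(1−p̂)/n + z²/(4n²) = 0.002314082 + 0.000143753 = 0.002457835.
Half-width = 2.326·√0.002457835/1.055776 = 0.10922.
So the interval runs from 0.2394 to 0.4579.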